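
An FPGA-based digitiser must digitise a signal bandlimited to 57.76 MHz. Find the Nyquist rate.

Nyquist rate = 2 × 57.76 MHz = 115.52 MHz.

115.52 MHz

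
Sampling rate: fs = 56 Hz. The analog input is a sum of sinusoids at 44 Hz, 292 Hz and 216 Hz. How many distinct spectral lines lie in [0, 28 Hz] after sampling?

2

fs/2 = 28 Hz.
44 Hz > fs/2 = 28 Hz, folds to fs − 44 Hz = 12 Hz.
292 Hz mod fs = 12 Hz.
12 Hz ≤ fs/2 = 28 Hz, appears at 12 Hz.
216 Hz mod fs = 48 Hz.
48 Hz > fs/2 = 28 Hz, folds to fs − 48 Hz = 8 Hz.
Distinct values: {8 Hz, 12 Hz} → 2.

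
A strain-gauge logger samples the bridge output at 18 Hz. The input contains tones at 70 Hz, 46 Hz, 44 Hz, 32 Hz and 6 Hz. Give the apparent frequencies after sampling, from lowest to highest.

2 Hz, 4 Hz, 6 Hz, 8 Hz

fs/2 = 9 Hz.
70 Hz mod fs = 16 Hz.
16 Hz > fs/2 = 9 Hz, folds to fs − 16 Hz = 2 Hz.
46 Hz mod fs = 10 Hz.
10 Hz > fs/2 = 9 Hz, folds to fs − 10 Hz = 8 Hz.
44 Hz mod fs = 8 Hz.
8 Hz ≤ fs/2 = 9 Hz, appears at 8 Hz.
32 Hz mod fs = 14 Hz.
14 Hz > fs/2 = 9 Hz, folds to fs − 14 Hz = 4 Hz.
6 Hz ≤ fs/2 = 9 Hz, passes unchanged.
Distinct values: {2 Hz, 4 Hz, 6 Hz, 8 Hz}.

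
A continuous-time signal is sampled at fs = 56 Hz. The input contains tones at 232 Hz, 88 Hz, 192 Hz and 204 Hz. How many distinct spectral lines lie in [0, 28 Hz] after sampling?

3

fs/2 = 28 Hz.
232 Hz mod fs = 8 Hz.
8 Hz ≤ fs/2 = 28 Hz, appears at 8 Hz.
88 Hz mod fs = 32 Hz.
32 Hz > fs/2 = 28 Hz, folds to fs − 32 Hz = 24 Hz.
192 Hz mod fs = 24 Hz.
24 Hz ≤ fs/2 = 28 Hz, appears at 24 Hz.
204 Hz mod fs = 36 Hz.
36 Hz > fs/2 = 28 Hz, folds to fs − 36 Hz = 20 Hz.
Distinct values: {8 Hz, 20 Hz, 24 Hz} → 3.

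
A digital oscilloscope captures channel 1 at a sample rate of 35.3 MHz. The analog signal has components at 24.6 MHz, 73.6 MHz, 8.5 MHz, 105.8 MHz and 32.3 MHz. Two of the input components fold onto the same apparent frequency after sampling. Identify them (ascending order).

fs/2 = 17.65 MHz.
24.6 MHz > fs/2 = 17.65 MHz, folds to fs − 24.6 MHz = 10.7 MHz.
73.6 MHz mod fs = 3 MHz.
3 MHz ≤ fs/2 = 17.65 MHz, appears at 3 MHz.
8.5 MHz ≤ fs/2 = 17.65 MHz, passes unchanged.
105.8 MHz mod fs = 35.2 MHz.
35.2 MHz > fs/2 = 17.65 MHz, folds to fs − 35.2 MHz = 0.1 MHz.
32.3 MHz > fs/2 = 17.65 MHz, folds to fs − 32.3 MHz = 3 MHz.
32.3 MHz and 73.6 MHz both map to 3 MHz.

32.3 MHz, 73.6 MHz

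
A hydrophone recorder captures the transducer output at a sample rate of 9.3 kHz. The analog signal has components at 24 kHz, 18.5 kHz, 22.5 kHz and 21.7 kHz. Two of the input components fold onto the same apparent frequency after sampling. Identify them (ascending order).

22.5 kHz, 24 kHz

fs/2 = 4.65 kHz.
24 kHz mod fs = 5.4 kHz.
5.4 kHz > fs/2 = 4.65 kHz, folds to fs − 5.4 kHz = 3.9 kHz.
18.5 kHz mod fs = 9.2 kHz.
9.2 kHz > fs/2 = 4.65 kHz, folds to fs − 9.2 kHz = 0.1 kHz.
22.5 kHz mod fs = 3.9 kHz.
3.9 kHz ≤ fs/2 = 4.65 kHz, appears at 3.9 kHz.
21.7 kHz mod fs = 3.1 kHz.
3.1 kHz ≤ fs/2 = 4.65 kHz, appears at 3.1 kHz.
22.5 kHz and 24 kHz both map to 3.9 kHz.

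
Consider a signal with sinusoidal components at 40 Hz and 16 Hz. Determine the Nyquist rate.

80 Hz

Highest-frequency component: 40 Hz.
Nyquist rate = 2 × 40 Hz = 80 Hz.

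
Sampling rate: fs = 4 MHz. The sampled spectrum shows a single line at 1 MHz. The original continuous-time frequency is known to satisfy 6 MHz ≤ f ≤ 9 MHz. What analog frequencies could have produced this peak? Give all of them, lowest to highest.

7 MHz, 9 MHz

Frequencies that alias to 1 MHz are k·fs ± 1 MHz for integer k ≥ 0.
k=0: 1 MHz.
k=1: 3 MHz, 5 MHz.
k=2: 7 MHz, 9 MHz.
k=3: 11 MHz, 13 MHz.
Within [6 MHz, 9 MHz]: 7 MHz, 9 MHz.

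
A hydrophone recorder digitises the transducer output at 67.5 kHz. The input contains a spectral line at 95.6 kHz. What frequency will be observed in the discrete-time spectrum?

28.1 kHz

95.6 kHz mod fs = 28.1 kHz.
28.1 kHz ≤ fs/2 = 33.75 kHz, appears at 28.1 kHz.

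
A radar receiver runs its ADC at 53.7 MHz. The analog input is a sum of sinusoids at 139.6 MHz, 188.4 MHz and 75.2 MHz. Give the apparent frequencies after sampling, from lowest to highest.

fs/2 = 26.85 MHz.
139.6 MHz mod fs = 32.2 MHz.
32.2 MHz > fs/2 = 26.85 MHz, folds to fs − 32.2 MHz = 21.5 MHz.
188.4 MHz mod fs = 27.3 MHz.
27.3 MHz > fs/2 = 26.85 MHz, folds to fs − 27.3 MHz = 26.4 MHz.
75.2 MHz mod fs = 21.5 MHz.
21.5 MHz ≤ fs/2 = 26.85 MHz, appears at 21.5 MHz.
Distinct values: {21.5 MHz, 26.4 MHz}.

21.5 MHz, 26.4 MHz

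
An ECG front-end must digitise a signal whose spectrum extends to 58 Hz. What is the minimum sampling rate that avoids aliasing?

Nyquist rate = 2 × 58 Hz = 116 Hz.

116 Hz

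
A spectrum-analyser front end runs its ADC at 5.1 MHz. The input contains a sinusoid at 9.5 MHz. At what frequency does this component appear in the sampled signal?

0.7 MHz

9.5 MHz mod fs = 4.4 MHz.
4.4 MHz > fs/2 = 2.55 MHz, folds to fs − 4.4 MHz = 0.7 MHz.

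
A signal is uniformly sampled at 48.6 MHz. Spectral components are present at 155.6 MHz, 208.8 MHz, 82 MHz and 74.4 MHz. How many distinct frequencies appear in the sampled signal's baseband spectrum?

4

fs/2 = 24.3 MHz.
155.6 MHz mod fs = 9.8 MHz.
9.8 MHz ≤ fs/2 = 24.3 MHz, appears at 9.8 MHz.
208.8 MHz mod fs = 14.4 MHz.
14.4 MHz ≤ fs/2 = 24.3 MHz, appears at 14.4 MHz.
82 MHz mod fs = 33.4 MHz.
33.4 MHz > fs/2 = 24.3 MHz, folds to fs − 33.4 MHz = 15.2 MHz.
74.4 MHz mod fs = 25.8 MHz.
25.8 MHz > fs/2 = 24.3 MHz, folds to fs − 25.8 MHz = 22.8 MHz.
Distinct values: {9.8 MHz, 14.4 MHz, 15.2 MHz, 22.8 MHz} → 4.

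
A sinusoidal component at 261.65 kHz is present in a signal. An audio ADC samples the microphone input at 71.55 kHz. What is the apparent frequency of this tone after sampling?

24.55 kHz

261.65 kHz mod fs = 47 kHz.
47 kHz > fs/2 = 35.775 kHz, folds to fs − 47 kHz = 24.55 kHz.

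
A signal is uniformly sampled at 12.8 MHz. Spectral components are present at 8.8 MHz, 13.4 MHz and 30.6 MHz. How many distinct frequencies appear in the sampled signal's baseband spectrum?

3

fs/2 = 6.4 MHz.
8.8 MHz > fs/2 = 6.4 MHz, folds to fs − 8.8 MHz = 4 MHz.
13.4 MHz mod fs = 0.6 MHz.
0.6 MHz ≤ fs/2 = 6.4 MHz, appears at 0.6 MHz.
30.6 MHz mod fs = 5 MHz.
5 MHz ≤ fs/2 = 6.4 MHz, appears at 5 MHz.
Distinct values: {0.6 MHz, 4 MHz, 5 MHz} → 3.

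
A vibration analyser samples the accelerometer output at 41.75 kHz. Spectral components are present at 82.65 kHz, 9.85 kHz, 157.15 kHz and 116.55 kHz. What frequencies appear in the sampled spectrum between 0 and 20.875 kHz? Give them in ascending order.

0.85 kHz, 8.7 kHz, 9.85 kHz

fs/2 = 20.875 kHz.
82.65 kHz mod fs = 40.9 kHz.
40.9 kHz > fs/2 = 20.875 kHz, folds to fs − 40.9 kHz = 0.85 kHz.
9.85 kHz ≤ fs/2 = 20.875 kHz, passes unchanged.
157.15 kHz mod fs = 31.9 kHz.
31.9 kHz > fs/2 = 20.875 kHz, folds to fs − 31.9 kHz = 9.85 kHz.
116.55 kHz mod fs = 33.05 kHz.
33.05 kHz > fs/2 = 20.875 kHz, folds to fs − 33.05 kHz = 8.7 kHz.
Distinct values: {0.85 kHz, 8.7 kHz, 9.85 kHz}.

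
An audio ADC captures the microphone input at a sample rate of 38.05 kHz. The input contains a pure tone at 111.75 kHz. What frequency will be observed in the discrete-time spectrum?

111.75 kHz mod fs = 35.65 kHz.
35.65 kHz > fs/2 = 19.025 kHz, folds to fs − 35.65 kHz = 2.4 kHz.

2.4 kHz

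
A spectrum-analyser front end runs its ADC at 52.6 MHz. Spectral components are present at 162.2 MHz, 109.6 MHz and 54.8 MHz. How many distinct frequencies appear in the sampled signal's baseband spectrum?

fs/2 = 26.3 MHz.
162.2 MHz mod fs = 4.4 MHz.
4.4 MHz ≤ fs/2 = 26.3 MHz, appears at 4.4 MHz.
109.6 MHz mod fs = 4.4 MHz.
4.4 MHz ≤ fs/2 = 26.3 MHz, appears at 4.4 MHz.
54.8 MHz mod fs = 2.2 MHz.
2.2 MHz ≤ fs/2 = 26.3 MHz, appears at 2.2 MHz.
Distinct values: {2.2 MHz, 4.4 MHz} → 2.

2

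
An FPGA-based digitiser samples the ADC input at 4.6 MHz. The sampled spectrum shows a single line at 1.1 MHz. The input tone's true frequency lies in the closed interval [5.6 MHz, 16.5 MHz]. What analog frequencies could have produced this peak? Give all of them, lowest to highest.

5.7 MHz, 8.1 MHz, 10.3 MHz, 12.7 MHz, 14.9 MHz

Frequencies that alias to 1.1 MHz are k·fs ± 1.1 MHz for integer k ≥ 0.
k=0: 1.1 MHz.
k=1: 3.5 MHz, 5.7 MHz.
k=2: 8.1 MHz, 10.3 MHz.
k=3: 12.7 MHz, 14.9 MHz.
k=4: 17.3 MHz, 19.5 MHz.
Within [5.6 MHz, 16.5 MHz]: 5.7 MHz, 8.1 MHz, 10.3 MHz, 12.7 MHz, 14.9 MHz.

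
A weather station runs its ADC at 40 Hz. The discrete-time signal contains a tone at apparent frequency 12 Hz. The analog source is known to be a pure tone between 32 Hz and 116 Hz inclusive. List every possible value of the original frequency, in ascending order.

52 Hz, 68 Hz, 92 Hz, 108 Hz

Frequencies that alias to 12 Hz are k·fs ± 12 Hz for integer k ≥ 0.
k=0: 12 Hz.
k=1: 28 Hz, 52 Hz.
k=2: 68 Hz, 92 Hz.
k=3: 108 Hz, 132 Hz.
k=4: 148 Hz, 172 Hz.
Within [32 Hz, 116 Hz]: 52 Hz, 68 Hz, 92 Hz, 108 Hz.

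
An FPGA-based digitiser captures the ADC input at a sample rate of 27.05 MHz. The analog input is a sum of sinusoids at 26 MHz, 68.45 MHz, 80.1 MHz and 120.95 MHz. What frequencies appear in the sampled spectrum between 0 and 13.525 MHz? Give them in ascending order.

1.05 MHz, 12.7 MHz, 12.75 MHz

fs/2 = 13.525 MHz.
26 MHz > fs/2 = 13.525 MHz, folds to fs − 26 MHz = 1.05 MHz.
68.45 MHz mod fs = 14.35 MHz.
14.35 MHz > fs/2 = 13.525 MHz, folds to fs − 14.35 MHz = 12.7 MHz.
80.1 MHz mod fs = 26 MHz.
26 MHz > fs/2 = 13.525 MHz, folds to fs − 26 MHz = 1.05 MHz.
120.95 MHz mod fs = 12.75 MHz.
12.75 MHz ≤ fs/2 = 13.525 MHz, appears at 12.75 MHz.
Distinct values: {1.05 MHz, 12.7 MHz, 12.75 MHz}.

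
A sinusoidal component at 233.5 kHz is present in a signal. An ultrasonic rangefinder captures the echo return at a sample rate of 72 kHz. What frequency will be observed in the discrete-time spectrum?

17.5 kHz

233.5 kHz mod fs = 17.5 kHz.
17.5 kHz ≤ fs/2 = 36 kHz, appears at 17.5 kHz.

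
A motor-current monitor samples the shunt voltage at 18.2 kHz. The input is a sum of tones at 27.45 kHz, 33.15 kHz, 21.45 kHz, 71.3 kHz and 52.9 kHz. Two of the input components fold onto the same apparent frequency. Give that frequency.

3.25 kHz

fs/2 = 9.1 kHz.
27.45 kHz mod fs = 9.25 kHz.
9.25 kHz > fs/2 = 9.1 kHz, folds to fs − 9.25 kHz = 8.95 kHz.
33.15 kHz mod fs = 14.95 kHz.
14.95 kHz > fs/2 = 9.1 kHz, folds to fs − 14.95 kHz = 3.25 kHz.
21.45 kHz mod fs = 3.25 kHz.
3.25 kHz ≤ fs/2 = 9.1 kHz, appears at 3.25 kHz.
71.3 kHz mod fs = 16.7 kHz.
16.7 kHz > fs/2 = 9.1 kHz, folds to fs − 16.7 kHz = 1.5 kHz.
52.9 kHz mod fs = 16.5 kHz.
16.5 kHz > fs/2 = 9.1 kHz, folds to fs − 16.5 kHz = 1.7 kHz.
21.45 kHz and 33.15 kHz both map to 3.25 kHz.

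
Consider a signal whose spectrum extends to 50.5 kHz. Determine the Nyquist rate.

101 kHz

Nyquist rate = 2 × 50.5 kHz = 101 kHz.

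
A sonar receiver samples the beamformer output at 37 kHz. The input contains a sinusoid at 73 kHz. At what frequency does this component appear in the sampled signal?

1 kHz

73 kHz mod fs = 36 kHz.
36 kHz > fs/2 = 18.5 kHz, folds to fs − 36 kHz = 1 kHz.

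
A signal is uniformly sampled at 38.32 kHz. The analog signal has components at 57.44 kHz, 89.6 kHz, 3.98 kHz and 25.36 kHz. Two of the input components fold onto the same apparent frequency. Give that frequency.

12.96 kHz

fs/2 = 19.16 kHz.
57.44 kHz mod fs = 19.12 kHz.
19.12 kHz ≤ fs/2 = 19.16 kHz, appears at 19.12 kHz.
89.6 kHz mod fs = 12.96 kHz.
12.96 kHz ≤ fs/2 = 19.16 kHz, appears at 12.96 kHz.
3.98 kHz ≤ fs/2 = 19.16 kHz, passes unchanged.
25.36 kHz > fs/2 = 19.16 kHz, folds to fs − 25.36 kHz = 12.96 kHz.
25.36 kHz and 89.6 kHz both map to 12.96 kHz.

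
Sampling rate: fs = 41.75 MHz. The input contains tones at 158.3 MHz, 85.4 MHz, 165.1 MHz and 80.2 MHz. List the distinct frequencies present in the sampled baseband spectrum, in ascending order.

1.9 MHz, 3.3 MHz, 8.7 MHz

fs/2 = 20.875 MHz.
158.3 MHz mod fs = 33.05 MHz.
33.05 MHz > fs/2 = 20.875 MHz, folds to fs − 33.05 MHz = 8.7 MHz.
85.4 MHz mod fs = 1.9 MHz.
1.9 MHz ≤ fs/2 = 20.875 MHz, appears at 1.9 MHz.
165.1 MHz mod fs = 39.85 MHz.
39.85 MHz > fs/2 = 20.875 MHz, folds to fs − 39.85 MHz = 1.9 MHz.
80.2 MHz mod fs = 38.45 MHz.
38.45 MHz > fs/2 = 20.875 MHz, folds to fs − 38.45 MHz = 3.3 MHz.
Distinct values: {1.9 MHz, 3.3 MHz, 8.7 MHz}.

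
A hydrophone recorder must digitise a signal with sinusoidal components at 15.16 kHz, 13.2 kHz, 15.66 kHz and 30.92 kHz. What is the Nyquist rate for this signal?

Highest-frequency component: 30.92 kHz.
Nyquist rate = 2 × 30.92 kHz = 61.84 kHz.

61.84 kHz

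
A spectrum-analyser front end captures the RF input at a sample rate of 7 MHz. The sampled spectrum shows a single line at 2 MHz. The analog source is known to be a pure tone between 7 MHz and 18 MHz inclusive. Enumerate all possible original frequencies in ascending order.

9 MHz, 12 MHz, 16 MHz

Frequencies that alias to 2 MHz are k·fs ± 2 MHz for integer k ≥ 0.
k=0: 2 MHz.
k=1: 5 MHz, 9 MHz.
k=2: 12 MHz, 16 MHz.
k=3: 19 MHz, 23 MHz.
Within [7 MHz, 18 MHz]: 9 MHz, 12 MHz, 16 MHz.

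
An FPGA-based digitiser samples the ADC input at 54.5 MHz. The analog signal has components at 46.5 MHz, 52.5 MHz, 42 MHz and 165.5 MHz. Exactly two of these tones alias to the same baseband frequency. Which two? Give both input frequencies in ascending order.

52.5 MHz, 165.5 MHz

fs/2 = 27.25 MHz.
46.5 MHz > fs/2 = 27.25 MHz, folds to fs − 46.5 MHz = 8 MHz.
52.5 MHz > fs/2 = 27.25 MHz, folds to fs − 52.5 MHz = 2 MHz.
42 MHz > fs/2 = 27.25 MHz, folds to fs − 42 MHz = 12.5 MHz.
165.5 MHz mod fs = 2 MHz.
2 MHz ≤ fs/2 = 27.25 MHz, appears at 2 MHz.
52.5 MHz and 165.5 MHz both map to 2 MHz.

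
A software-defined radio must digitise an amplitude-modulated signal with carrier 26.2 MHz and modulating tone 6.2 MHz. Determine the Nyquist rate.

64.8 MHz

AM sidebands sit at fc ± fm = 20 MHz and 32.4 MHz.
Highest-frequency component: 32.4 MHz.
Nyquist rate = 2 × 32.4 MHz = 64.8 MHz.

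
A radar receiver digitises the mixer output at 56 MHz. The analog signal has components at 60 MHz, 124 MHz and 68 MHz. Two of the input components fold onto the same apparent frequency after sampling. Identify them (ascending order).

fs/2 = 28 MHz.
60 MHz mod fs = 4 MHz.
4 MHz ≤ fs/2 = 28 MHz, appears at 4 MHz.
124 MHz mod fs = 12 MHz.
12 MHz ≤ fs/2 = 28 MHz, appears at 12 MHz.
68 MHz mod fs = 12 MHz.
12 MHz ≤ fs/2 = 28 MHz, appears at 12 MHz.
68 MHz and 124 MHz both map to 12 MHz.

68 MHz, 124 MHz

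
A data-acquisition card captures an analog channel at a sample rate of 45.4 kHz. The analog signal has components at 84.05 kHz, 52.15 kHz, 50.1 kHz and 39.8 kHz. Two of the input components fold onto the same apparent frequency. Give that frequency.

fs/2 = 22.7 kHz.
84.05 kHz mod fs = 38.65 kHz.
38.65 kHz > fs/2 = 22.7 kHz, folds to fs − 38.65 kHz = 6.75 kHz.
52.15 kHz mod fs = 6.75 kHz.
6.75 kHz ≤ fs/2 = 22.7 kHz, appears at 6.75 kHz.
50.1 kHz mod fs = 4.7 kHz.
4.7 kHz ≤ fs/2 = 22.7 kHz, appears at 4.7 kHz.
39.8 kHz > fs/2 = 22.7 kHz, folds to fs − 39.8 kHz = 5.6 kHz.
52.15 kHz and 84.05 kHz both map to 6.75 kHz.

6.75 kHz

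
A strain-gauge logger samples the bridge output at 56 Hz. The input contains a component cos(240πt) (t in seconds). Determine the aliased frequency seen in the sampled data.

8 Hz

ω = 240π rad/s → f = ω/(2π) = 120 Hz.
120 Hz mod fs = 8 Hz.
8 Hz ≤ fs/2 = 28 Hz, appears at 8 Hz.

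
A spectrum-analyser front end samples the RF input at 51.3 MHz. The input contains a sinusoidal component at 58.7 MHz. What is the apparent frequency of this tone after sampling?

58.7 MHz mod fs = 7.4 MHz.
7.4 MHz ≤ fs/2 = 25.65 MHz, appears at 7.4 MHz.

7.4 MHz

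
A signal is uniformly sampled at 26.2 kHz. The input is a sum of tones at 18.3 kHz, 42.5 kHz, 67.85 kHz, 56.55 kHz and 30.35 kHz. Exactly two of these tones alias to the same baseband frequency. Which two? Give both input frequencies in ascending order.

30.35 kHz, 56.55 kHz

fs/2 = 13.1 kHz.
18.3 kHz > fs/2 = 13.1 kHz, folds to fs − 18.3 kHz = 7.9 kHz.
42.5 kHz mod fs = 16.3 kHz.
16.3 kHz > fs/2 = 13.1 kHz, folds to fs − 16.3 kHz = 9.9 kHz.
67.85 kHz mod fs = 15.45 kHz.
15.45 kHz > fs/2 = 13.1 kHz, folds to fs − 15.45 kHz = 10.75 kHz.
56.55 kHz mod fs = 4.15 kHz.
4.15 kHz ≤ fs/2 = 13.1 kHz, appears at 4.15 kHz.
30.35 kHz mod fs = 4.15 kHz.
4.15 kHz ≤ fs/2 = 13.1 kHz, appears at 4.15 kHz.
30.35 kHz and 56.55 kHz both map to 4.15 kHz.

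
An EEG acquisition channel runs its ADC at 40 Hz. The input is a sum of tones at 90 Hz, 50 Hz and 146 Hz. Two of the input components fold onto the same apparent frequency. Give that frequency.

fs/2 = 20 Hz.
90 Hz mod fs = 10 Hz.
10 Hz ≤ fs/2 = 20 Hz, appears at 10 Hz.
50 Hz mod fs = 10 Hz.
10 Hz ≤ fs/2 = 20 Hz, appears at 10 Hz.
146 Hz mod fs = 26 Hz.
26 Hz > fs/2 = 20 Hz, folds to fs − 26 Hz = 14 Hz.
50 Hz and 90 Hz both map to 10 Hz.

10 Hz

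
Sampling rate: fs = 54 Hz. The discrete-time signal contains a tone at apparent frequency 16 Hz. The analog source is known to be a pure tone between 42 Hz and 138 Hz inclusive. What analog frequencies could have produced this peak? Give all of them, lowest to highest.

70 Hz, 92 Hz, 124 Hz

Frequencies that alias to 16 Hz are k·fs ± 16 Hz for integer k ≥ 0.
k=0: 16 Hz.
k=1: 38 Hz, 70 Hz.
k=2: 92 Hz, 124 Hz.
k=3: 146 Hz, 178 Hz.
Within [42 Hz, 138 Hz]: 70 Hz, 92 Hz, 124 Hz.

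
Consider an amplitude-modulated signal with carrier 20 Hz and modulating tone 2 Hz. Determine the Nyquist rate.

44 Hz

AM sidebands sit at fc ± fm = 18 Hz and 22 Hz.
Highest-frequency component: 22 Hz.
Nyquist rate = 2 × 22 Hz = 44 Hz.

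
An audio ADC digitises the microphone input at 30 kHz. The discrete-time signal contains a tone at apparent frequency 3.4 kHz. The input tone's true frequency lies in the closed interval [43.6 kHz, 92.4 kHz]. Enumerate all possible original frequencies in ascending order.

Frequencies that alias to 3.4 kHz are k·fs ± 3.4 kHz for integer k ≥ 0.
k=0: 3.4 kHz.
k=1: 26.6 kHz, 33.4 kHz.
k=2: 56.6 kHz, 63.4 kHz.
k=3: 86.6 kHz, 93.4 kHz.
k=4: 116.6 kHz, 123.4 kHz.
Within [43.6 kHz, 92.4 kHz]: 56.6 kHz, 63.4 kHz, 86.6 kHz.

56.6 kHz, 63.4 kHz, 86.6 kHz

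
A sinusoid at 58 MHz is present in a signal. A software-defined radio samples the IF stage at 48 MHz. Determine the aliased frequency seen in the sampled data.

10 MHz

58 MHz mod fs = 10 MHz.
10 MHz ≤ fs/2 = 24 MHz, appears at 10 MHz.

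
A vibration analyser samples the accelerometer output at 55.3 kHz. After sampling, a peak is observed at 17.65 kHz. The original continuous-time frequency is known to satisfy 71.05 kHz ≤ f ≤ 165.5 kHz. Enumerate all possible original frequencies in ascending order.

Frequencies that alias to 17.65 kHz are k·fs ± 17.65 kHz for integer k ≥ 0.
k=0: 17.65 kHz.
k=1: 37.65 kHz, 72.95 kHz.
k=2: 92.95 kHz, 128.25 kHz.
k=3: 148.25 kHz, 183.55 kHz.
k=4: 203.55 kHz, 238.85 kHz.
Within [71.05 kHz, 165.5 kHz]: 72.95 kHz, 92.95 kHz, 128.25 kHz, 148.25 kHz.

72.95 kHz, 92.95 kHz, 128.25 kHz, 148.25 kHz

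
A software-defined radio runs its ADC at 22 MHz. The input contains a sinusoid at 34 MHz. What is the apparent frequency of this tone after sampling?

10 MHz

34 MHz mod fs = 12 MHz.
12 MHz > fs/2 = 11 MHz, folds to fs − 12 MHz = 10 MHz.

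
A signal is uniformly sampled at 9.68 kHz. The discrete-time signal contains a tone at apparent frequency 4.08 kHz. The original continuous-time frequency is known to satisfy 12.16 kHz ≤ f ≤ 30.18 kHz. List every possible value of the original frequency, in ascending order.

13.76 kHz, 15.28 kHz, 23.44 kHz, 24.96 kHz

Frequencies that alias to 4.08 kHz are k·fs ± 4.08 kHz for integer k ≥ 0.
k=0: 4.08 kHz.
k=1: 5.6 kHz, 13.76 kHz.
k=2: 15.28 kHz, 23.44 kHz.
k=3: 24.96 kHz, 33.12 kHz.
k=4: 34.64 kHz, 42.8 kHz.
Within [12.16 kHz, 30.18 kHz]: 13.76 kHz, 15.28 kHz, 23.44 kHz, 24.96 kHz.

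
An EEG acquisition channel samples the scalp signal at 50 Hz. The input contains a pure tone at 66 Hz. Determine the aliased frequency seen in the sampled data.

66 Hz mod fs = 16 Hz.
16 Hz ≤ fs/2 = 25 Hz, appears at 16 Hz.

16 Hz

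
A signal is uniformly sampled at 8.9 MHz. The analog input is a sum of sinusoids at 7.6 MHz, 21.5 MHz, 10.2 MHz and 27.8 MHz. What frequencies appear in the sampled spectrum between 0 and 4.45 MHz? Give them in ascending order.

fs/2 = 4.45 MHz.
7.6 MHz > fs/2 = 4.45 MHz, folds to fs − 7.6 MHz = 1.3 MHz.
21.5 MHz mod fs = 3.7 MHz.
3.7 MHz ≤ fs/2 = 4.45 MHz, appears at 3.7 MHz.
10.2 MHz mod fs = 1.3 MHz.
1.3 MHz ≤ fs/2 = 4.45 MHz, appears at 1.3 MHz.
27.8 MHz mod fs = 1.1 MHz.
1.1 MHz ≤ fs/2 = 4.45 MHz, appears at 1.1 MHz.
Distinct values: {1.1 MHz, 1.3 MHz, 3.7 MHz}.

1.1 MHz, 1.3 MHz, 3.7 MHz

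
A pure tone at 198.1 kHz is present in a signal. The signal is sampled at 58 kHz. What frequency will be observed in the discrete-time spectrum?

24.1 kHz

198.1 kHz mod fs = 24.1 kHz.
24.1 kHz ≤ fs/2 = 29 kHz, appears at 24.1 kHz.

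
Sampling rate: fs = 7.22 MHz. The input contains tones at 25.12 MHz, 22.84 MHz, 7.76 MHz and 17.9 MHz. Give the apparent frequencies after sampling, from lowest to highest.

fs/2 = 3.61 MHz.
25.12 MHz mod fs = 3.46 MHz.
3.46 MHz ≤ fs/2 = 3.61 MHz, appears at 3.46 MHz.
22.84 MHz mod fs = 1.18 MHz.
1.18 MHz ≤ fs/2 = 3.61 MHz, appears at 1.18 MHz.
7.76 MHz mod fs = 0.54 MHz.
0.54 MHz ≤ fs/2 = 3.61 MHz, appears at 0.54 MHz.
17.9 MHz mod fs = 3.46 MHz.
3.46 MHz ≤ fs/2 = 3.61 MHz, appears at 3.46 MHz.
Distinct values: {0.54 MHz, 1.18 MHz, 3.46 MHz}.

0.54 MHz, 1.18 MHz, 3.46 MHz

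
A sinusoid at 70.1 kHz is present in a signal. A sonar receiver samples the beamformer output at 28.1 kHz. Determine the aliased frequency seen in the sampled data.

13.9 kHz

70.1 kHz mod fs = 13.9 kHz.
13.9 kHz ≤ fs/2 = 14.05 kHz, appears at 13.9 kHz.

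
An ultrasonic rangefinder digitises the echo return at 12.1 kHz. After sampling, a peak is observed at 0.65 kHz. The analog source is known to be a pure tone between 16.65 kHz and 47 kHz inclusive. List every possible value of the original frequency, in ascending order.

23.55 kHz, 24.85 kHz, 35.65 kHz, 36.95 kHz

Frequencies that alias to 0.65 kHz are k·fs ± 0.65 kHz for integer k ≥ 0.
k=0: 0.65 kHz.
k=1: 11.45 kHz, 12.75 kHz.
k=2: 23.55 kHz, 24.85 kHz.
k=3: 35.65 kHz, 36.95 kHz.
k=4: 47.75 kHz, 49.05 kHz.
Within [16.65 kHz, 47 kHz]: 23.55 kHz, 24.85 kHz, 35.65 kHz, 36.95 kHz.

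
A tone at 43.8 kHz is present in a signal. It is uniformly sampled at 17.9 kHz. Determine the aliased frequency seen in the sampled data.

43.8 kHz mod fs = 8 kHz.
8 kHz ≤ fs/2 = 8.95 kHz, appears at 8 kHz.

8 kHz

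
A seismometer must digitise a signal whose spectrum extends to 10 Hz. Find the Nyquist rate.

Nyquist rate = 2 × 10 Hz = 20 Hz.

20 Hz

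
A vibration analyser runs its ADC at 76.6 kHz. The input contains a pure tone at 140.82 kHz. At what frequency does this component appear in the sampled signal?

140.82 kHz mod fs = 64.22 kHz.
64.22 kHz > fs/2 = 38.3 kHz, folds to fs − 64.22 kHz = 12.38 kHz.

12.38 kHz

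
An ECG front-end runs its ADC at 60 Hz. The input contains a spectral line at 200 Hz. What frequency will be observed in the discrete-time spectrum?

200 Hz mod fs = 20 Hz.
20 Hz ≤ fs/2 = 30 Hz, appears at 20 Hz.

20 Hz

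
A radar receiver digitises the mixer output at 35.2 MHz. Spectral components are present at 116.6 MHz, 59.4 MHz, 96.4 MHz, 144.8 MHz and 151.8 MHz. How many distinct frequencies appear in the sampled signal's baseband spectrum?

3

fs/2 = 17.6 MHz.
116.6 MHz mod fs = 11 MHz.
11 MHz ≤ fs/2 = 17.6 MHz, appears at 11 MHz.
59.4 MHz mod fs = 24.2 MHz.
24.2 MHz > fs/2 = 17.6 MHz, folds to fs − 24.2 MHz = 11 MHz.
96.4 MHz mod fs = 26 MHz.
26 MHz > fs/2 = 17.6 MHz, folds to fs − 26 MHz = 9.2 MHz.
144.8 MHz mod fs = 4 MHz.
4 MHz ≤ fs/2 = 17.6 MHz, appears at 4 MHz.
151.8 MHz mod fs = 11 MHz.
11 MHz ≤ fs/2 = 17.6 MHz, appears at 11 MHz.
Distinct values: {4 MHz, 9.2 MHz, 11 MHz} → 3.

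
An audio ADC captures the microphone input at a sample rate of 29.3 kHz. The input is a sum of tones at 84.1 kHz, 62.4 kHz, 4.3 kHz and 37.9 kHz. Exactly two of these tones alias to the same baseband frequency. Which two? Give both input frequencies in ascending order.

fs/2 = 14.65 kHz.
84.1 kHz mod fs = 25.5 kHz.
25.5 kHz > fs/2 = 14.65 kHz, folds to fs − 25.5 kHz = 3.8 kHz.
62.4 kHz mod fs = 3.8 kHz.
3.8 kHz ≤ fs/2 = 14.65 kHz, appears at 3.8 kHz.
4.3 kHz ≤ fs/2 = 14.65 kHz, passes unchanged.
37.9 kHz mod fs = 8.6 kHz.
8.6 kHz ≤ fs/2 = 14.65 kHz, appears at 8.6 kHz.
62.4 kHz and 84.1 kHz both map to 3.8 kHz.

62.4 kHz, 84.1 kHz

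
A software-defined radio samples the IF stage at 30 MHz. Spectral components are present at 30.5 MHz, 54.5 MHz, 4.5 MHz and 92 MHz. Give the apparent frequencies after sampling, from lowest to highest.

0.5 MHz, 2 MHz, 4.5 MHz, 5.5 MHz

fs/2 = 15 MHz.
30.5 MHz mod fs = 0.5 MHz.
0.5 MHz ≤ fs/2 = 15 MHz, appears at 0.5 MHz.
54.5 MHz mod fs = 24.5 MHz.
24.5 MHz > fs/2 = 15 MHz, folds to fs − 24.5 MHz = 5.5 MHz.
4.5 MHz ≤ fs/2 = 15 MHz, passes unchanged.
92 MHz mod fs = 2 MHz.
2 MHz ≤ fs/2 = 15 MHz, appears at 2 MHz.
Distinct values: {0.5 MHz, 2 MHz, 4.5 MHz, 5.5 MHz}.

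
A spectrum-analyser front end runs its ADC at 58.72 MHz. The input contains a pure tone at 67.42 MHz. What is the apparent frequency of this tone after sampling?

67.42 MHz mod fs = 8.7 MHz.
8.7 MHz ≤ fs/2 = 29.36 MHz, appears at 8.7 MHz.

8.7 MHz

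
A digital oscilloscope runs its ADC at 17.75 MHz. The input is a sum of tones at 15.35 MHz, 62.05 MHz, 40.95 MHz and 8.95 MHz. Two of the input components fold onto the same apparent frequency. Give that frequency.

fs/2 = 8.875 MHz.
15.35 MHz > fs/2 = 8.875 MHz, folds to fs − 15.35 MHz = 2.4 MHz.
62.05 MHz mod fs = 8.8 MHz.
8.8 MHz ≤ fs/2 = 8.875 MHz, appears at 8.8 MHz.
40.95 MHz mod fs = 5.45 MHz.
5.45 MHz ≤ fs/2 = 8.875 MHz, appears at 5.45 MHz.
8.95 MHz > fs/2 = 8.875 MHz, folds to fs − 8.95 MHz = 8.8 MHz.
8.95 MHz and 62.05 MHz both map to 8.8 MHz.

8.8 MHz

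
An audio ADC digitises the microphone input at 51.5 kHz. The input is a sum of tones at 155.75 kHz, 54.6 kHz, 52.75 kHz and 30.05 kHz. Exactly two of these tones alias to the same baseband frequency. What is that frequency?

fs/2 = 25.75 kHz.
155.75 kHz mod fs = 1.25 kHz.
1.25 kHz ≤ fs/2 = 25.75 kHz, appears at 1.25 kHz.
54.6 kHz mod fs = 3.1 kHz.
3.1 kHz ≤ fs/2 = 25.75 kHz, appears at 3.1 kHz.
52.75 kHz mod fs = 1.25 kHz.
1.25 kHz ≤ fs/2 = 25.75 kHz, appears at 1.25 kHz.
30.05 kHz > fs/2 = 25.75 kHz, folds to fs − 30.05 kHz = 21.45 kHz.
52.75 kHz and 155.75 kHz both map to 1.25 kHz.

1.25 kHz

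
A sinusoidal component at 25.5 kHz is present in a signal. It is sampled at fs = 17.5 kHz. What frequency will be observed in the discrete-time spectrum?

8 kHz

25.5 kHz mod fs = 8 kHz.
8 kHz ≤ fs/2 = 8.75 kHz, appears at 8 kHz.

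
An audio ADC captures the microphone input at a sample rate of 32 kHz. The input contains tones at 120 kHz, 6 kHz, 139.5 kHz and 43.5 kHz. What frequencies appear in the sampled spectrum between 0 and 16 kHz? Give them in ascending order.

6 kHz, 8 kHz, 11.5 kHz

fs/2 = 16 kHz.
120 kHz mod fs = 24 kHz.
24 kHz > fs/2 = 16 kHz, folds to fs − 24 kHz = 8 kHz.
6 kHz ≤ fs/2 = 16 kHz, passes unchanged.
139.5 kHz mod fs = 11.5 kHz.
11.5 kHz ≤ fs/2 = 16 kHz, appears at 11.5 kHz.
43.5 kHz mod fs = 11.5 kHz.
11.5 kHz ≤ fs/2 = 16 kHz, appears at 11.5 kHz.
Distinct values: {6 kHz, 8 kHz, 11.5 kHz}.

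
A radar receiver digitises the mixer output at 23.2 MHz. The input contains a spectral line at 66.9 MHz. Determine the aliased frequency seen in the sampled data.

2.7 MHz

66.9 MHz mod fs = 20.5 MHz.
20.5 MHz > fs/2 = 11.6 MHz, folds to fs − 20.5 MHz = 2.7 MHz.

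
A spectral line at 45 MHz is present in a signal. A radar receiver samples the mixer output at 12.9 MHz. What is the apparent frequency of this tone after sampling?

6.3 MHz

45 MHz mod fs = 6.3 MHz.
6.3 MHz ≤ fs/2 = 6.45 MHz, appears at 6.3 MHz.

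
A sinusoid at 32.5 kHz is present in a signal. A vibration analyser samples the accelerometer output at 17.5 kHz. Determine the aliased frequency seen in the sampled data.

2.5 kHz

32.5 kHz mod fs = 15 kHz.
15 kHz > fs/2 = 8.75 kHz, folds to fs − 15 kHz = 2.5 kHz.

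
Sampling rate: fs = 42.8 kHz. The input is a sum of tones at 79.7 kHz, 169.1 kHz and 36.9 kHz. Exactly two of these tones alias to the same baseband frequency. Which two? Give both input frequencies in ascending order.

fs/2 = 21.4 kHz.
79.7 kHz mod fs = 36.9 kHz.
36.9 kHz > fs/2 = 21.4 kHz, folds to fs − 36.9 kHz = 5.9 kHz.
169.1 kHz mod fs = 40.7 kHz.
40.7 kHz > fs/2 = 21.4 kHz, folds to fs − 40.7 kHz = 2.1 kHz.
36.9 kHz > fs/2 = 21.4 kHz, folds to fs − 36.9 kHz = 5.9 kHz.
36.9 kHz and 79.7 kHz both map to 5.9 kHz.

36.9 kHz, 79.7 kHz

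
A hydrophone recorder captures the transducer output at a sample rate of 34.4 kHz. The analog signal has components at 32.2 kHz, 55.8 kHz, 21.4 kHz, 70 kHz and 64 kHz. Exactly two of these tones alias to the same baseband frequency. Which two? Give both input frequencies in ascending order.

21.4 kHz, 55.8 kHz

fs/2 = 17.2 kHz.
32.2 kHz > fs/2 = 17.2 kHz, folds to fs − 32.2 kHz = 2.2 kHz.
55.8 kHz mod fs = 21.4 kHz.
21.4 kHz > fs/2 = 17.2 kHz, folds to fs − 21.4 kHz = 13 kHz.
21.4 kHz > fs/2 = 17.2 kHz, folds to fs − 21.4 kHz = 13 kHz.
70 kHz mod fs = 1.2 kHz.
1.2 kHz ≤ fs/2 = 17.2 kHz, appears at 1.2 kHz.
64 kHz mod fs = 29.6 kHz.
29.6 kHz > fs/2 = 17.2 kHz, folds to fs − 29.6 kHz = 4.8 kHz.
21.4 kHz and 55.8 kHz both map to 13 kHz.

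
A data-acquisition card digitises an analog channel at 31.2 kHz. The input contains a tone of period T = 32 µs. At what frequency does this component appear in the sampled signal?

0.05 kHz

T = 32 µs → f = 1/T = 31.25 kHz.
31.25 kHz mod fs = 0.05 kHz.
0.05 kHz ≤ fs/2 = 15.6 kHz, appears at 0.05 kHz.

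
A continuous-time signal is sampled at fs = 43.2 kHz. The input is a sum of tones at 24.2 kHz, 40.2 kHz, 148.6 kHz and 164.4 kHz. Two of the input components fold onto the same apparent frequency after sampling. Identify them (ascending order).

24.2 kHz, 148.6 kHz

fs/2 = 21.6 kHz.
24.2 kHz > fs/2 = 21.6 kHz, folds to fs − 24.2 kHz = 19 kHz.
40.2 kHz > fs/2 = 21.6 kHz, folds to fs − 40.2 kHz = 3 kHz.
148.6 kHz mod fs = 19 kHz.
19 kHz ≤ fs/2 = 21.6 kHz, appears at 19 kHz.
164.4 kHz mod fs = 34.8 kHz.
34.8 kHz > fs/2 = 21.6 kHz, folds to fs − 34.8 kHz = 8.4 kHz.
24.2 kHz and 148.6 kHz both map to 19 kHz.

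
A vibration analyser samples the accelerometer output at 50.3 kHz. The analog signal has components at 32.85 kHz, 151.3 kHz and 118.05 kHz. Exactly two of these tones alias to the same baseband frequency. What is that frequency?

17.45 kHz

fs/2 = 25.15 kHz.
32.85 kHz > fs/2 = 25.15 kHz, folds to fs − 32.85 kHz = 17.45 kHz.
151.3 kHz mod fs = 0.4 kHz.
0.4 kHz ≤ fs/2 = 25.15 kHz, appears at 0.4 kHz.
118.05 kHz mod fs = 17.45 kHz.
17.45 kHz ≤ fs/2 = 25.15 kHz, appears at 17.45 kHz.
32.85 kHz and 118.05 kHz both map to 17.45 kHz.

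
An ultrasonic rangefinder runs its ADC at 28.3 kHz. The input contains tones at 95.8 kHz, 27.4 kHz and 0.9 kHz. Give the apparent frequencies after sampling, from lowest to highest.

fs/2 = 14.15 kHz.
95.8 kHz mod fs = 10.9 kHz.
10.9 kHz ≤ fs/2 = 14.15 kHz, appears at 10.9 kHz.
27.4 kHz > fs/2 = 14.15 kHz, folds to fs − 27.4 kHz = 0.9 kHz.
0.9 kHz ≤ fs/2 = 14.15 kHz, passes unchanged.
Distinct values: {0.9 kHz, 10.9 kHz}.

0.9 kHz, 10.9 kHz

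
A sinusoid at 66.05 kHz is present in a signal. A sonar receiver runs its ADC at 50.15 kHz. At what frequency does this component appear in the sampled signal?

15.9 kHz

66.05 kHz mod fs = 15.9 kHz.
15.9 kHz ≤ fs/2 = 25.075 kHz, appears at 15.9 kHz.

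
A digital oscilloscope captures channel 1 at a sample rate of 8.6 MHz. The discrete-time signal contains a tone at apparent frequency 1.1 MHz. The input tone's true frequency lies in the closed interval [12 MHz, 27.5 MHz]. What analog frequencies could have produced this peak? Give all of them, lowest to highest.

16.1 MHz, 18.3 MHz, 24.7 MHz, 26.9 MHz

Frequencies that alias to 1.1 MHz are k·fs ± 1.1 MHz for integer k ≥ 0.
k=0: 1.1 MHz.
k=1: 7.5 MHz, 9.7 MHz.
k=2: 16.1 MHz, 18.3 MHz.
k=3: 24.7 MHz, 26.9 MHz.
k=4: 33.3 MHz, 35.5 MHz.
Within [12 MHz, 27.5 MHz]: 16.1 MHz, 18.3 MHz, 24.7 MHz, 26.9 MHz.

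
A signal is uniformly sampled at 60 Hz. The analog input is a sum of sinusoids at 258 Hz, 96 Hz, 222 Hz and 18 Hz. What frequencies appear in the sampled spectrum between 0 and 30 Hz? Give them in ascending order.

18 Hz, 24 Hz

fs/2 = 30 Hz.
258 Hz mod fs = 18 Hz.
18 Hz ≤ fs/2 = 30 Hz, appears at 18 Hz.
96 Hz mod fs = 36 Hz.
36 Hz > fs/2 = 30 Hz, folds to fs − 36 Hz = 24 Hz.
222 Hz mod fs = 42 Hz.
42 Hz > fs/2 = 30 Hz, folds to fs − 42 Hz = 18 Hz.
18 Hz ≤ fs/2 = 30 Hz, passes unchanged.
Distinct values: {18 Hz, 24 Hz}.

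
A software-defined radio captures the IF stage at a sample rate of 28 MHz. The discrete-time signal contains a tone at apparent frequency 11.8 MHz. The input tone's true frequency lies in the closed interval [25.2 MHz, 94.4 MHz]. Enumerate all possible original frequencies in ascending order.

39.8 MHz, 44.2 MHz, 67.8 MHz, 72.2 MHz

Frequencies that alias to 11.8 MHz are k·fs ± 11.8 MHz for integer k ≥ 0.
k=0: 11.8 MHz.
k=1: 16.2 MHz, 39.8 MHz.
k=2: 44.2 MHz, 67.8 MHz.
k=3: 72.2 MHz, 95.8 MHz.
k=4: 100.2 MHz, 123.8 MHz.
Within [25.2 MHz, 94.4 MHz]: 39.8 MHz, 44.2 MHz, 67.8 MHz, 72.2 MHz.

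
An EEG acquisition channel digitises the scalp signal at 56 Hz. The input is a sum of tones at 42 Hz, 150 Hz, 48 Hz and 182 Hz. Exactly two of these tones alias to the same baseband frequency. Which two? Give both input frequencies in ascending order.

fs/2 = 28 Hz.
42 Hz > fs/2 = 28 Hz, folds to fs − 42 Hz = 14 Hz.
150 Hz mod fs = 38 Hz.
38 Hz > fs/2 = 28 Hz, folds to fs − 38 Hz = 18 Hz.
48 Hz > fs/2 = 28 Hz, folds to fs − 48 Hz = 8 Hz.
182 Hz mod fs = 14 Hz.
14 Hz ≤ fs/2 = 28 Hz, appears at 14 Hz.
42 Hz and 182 Hz both map to 14 Hz.

42 Hz, 182 Hz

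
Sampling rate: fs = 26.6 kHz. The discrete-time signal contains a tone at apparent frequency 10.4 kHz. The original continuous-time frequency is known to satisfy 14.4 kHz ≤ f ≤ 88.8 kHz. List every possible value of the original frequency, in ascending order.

Frequencies that alias to 10.4 kHz are k·fs ± 10.4 kHz for integer k ≥ 0.
k=0: 10.4 kHz.
k=1: 16.2 kHz, 37 kHz.
k=2: 42.8 kHz, 63.6 kHz.
k=3: 69.4 kHz, 90.2 kHz.
k=4: 96 kHz, 116.8 kHz.
Within [14.4 kHz, 88.8 kHz]: 16.2 kHz, 37 kHz, 42.8 kHz, 63.6 kHz, 69.4 kHz.

16.2 kHz, 37 kHz, 42.8 kHz, 63.6 kHz, 69.4 kHz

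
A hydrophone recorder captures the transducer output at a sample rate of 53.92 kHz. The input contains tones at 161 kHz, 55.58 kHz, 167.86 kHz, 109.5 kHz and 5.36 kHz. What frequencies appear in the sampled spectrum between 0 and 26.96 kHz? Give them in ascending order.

0.76 kHz, 1.66 kHz, 5.36 kHz, 6.1 kHz

fs/2 = 26.96 kHz.
161 kHz mod fs = 53.16 kHz.
53.16 kHz > fs/2 = 26.96 kHz, folds to fs − 53.16 kHz = 0.76 kHz.
55.58 kHz mod fs = 1.66 kHz.
1.66 kHz ≤ fs/2 = 26.96 kHz, appears at 1.66 kHz.
167.86 kHz mod fs = 6.1 kHz.
6.1 kHz ≤ fs/2 = 26.96 kHz, appears at 6.1 kHz.
109.5 kHz mod fs = 1.66 kHz.
1.66 kHz ≤ fs/2 = 26.96 kHz, appears at 1.66 kHz.
5.36 kHz ≤ fs/2 = 26.96 kHz, passes unchanged.
Distinct values: {0.76 kHz, 1.66 kHz, 5.36 kHz, 6.1 kHz}.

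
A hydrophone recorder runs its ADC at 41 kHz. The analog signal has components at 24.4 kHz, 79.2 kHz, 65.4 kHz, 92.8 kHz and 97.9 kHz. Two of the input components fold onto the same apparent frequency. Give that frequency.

fs/2 = 20.5 kHz.
24.4 kHz > fs/2 = 20.5 kHz, folds to fs − 24.4 kHz = 16.6 kHz.
79.2 kHz mod fs = 38.2 kHz.
38.2 kHz > fs/2 = 20.5 kHz, folds to fs − 38.2 kHz = 2.8 kHz.
65.4 kHz mod fs = 24.4 kHz.
24.4 kHz > fs/2 = 20.5 kHz, folds to fs − 24.4 kHz = 16.6 kHz.
92.8 kHz mod fs = 10.8 kHz.
10.8 kHz ≤ fs/2 = 20.5 kHz, appears at 10.8 kHz.
97.9 kHz mod fs = 15.9 kHz.
15.9 kHz ≤ fs/2 = 20.5 kHz, appears at 15.9 kHz.
24.4 kHz and 65.4 kHz both map to 16.6 kHz.

16.6 kHz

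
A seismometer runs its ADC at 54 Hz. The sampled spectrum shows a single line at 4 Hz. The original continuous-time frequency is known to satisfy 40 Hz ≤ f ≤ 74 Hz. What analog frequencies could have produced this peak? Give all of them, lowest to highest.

Frequencies that alias to 4 Hz are k·fs ± 4 Hz for integer k ≥ 0.
k=0: 4 Hz.
k=1: 50 Hz, 58 Hz.
k=2: 104 Hz, 112 Hz.
Within [40 Hz, 74 Hz]: 50 Hz, 58 Hz.

50 Hz, 58 Hz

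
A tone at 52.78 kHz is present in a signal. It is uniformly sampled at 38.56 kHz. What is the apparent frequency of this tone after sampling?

14.22 kHz

52.78 kHz mod fs = 14.22 kHz.
14.22 kHz ≤ fs/2 = 19.28 kHz, appears at 14.22 kHz.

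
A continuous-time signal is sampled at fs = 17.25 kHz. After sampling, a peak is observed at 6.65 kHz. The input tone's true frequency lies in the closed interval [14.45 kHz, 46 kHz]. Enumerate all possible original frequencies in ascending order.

Frequencies that alias to 6.65 kHz are k·fs ± 6.65 kHz for integer k ≥ 0.
k=0: 6.65 kHz.
k=1: 10.6 kHz, 23.9 kHz.
k=2: 27.85 kHz, 41.15 kHz.
k=3: 45.1 kHz, 58.4 kHz.
k=4: 62.35 kHz, 75.65 kHz.
Within [14.45 kHz, 46 kHz]: 23.9 kHz, 27.85 kHz, 41.15 kHz, 45.1 kHz.

23.9 kHz, 27.85 kHz, 41.15 kHz, 45.1 kHz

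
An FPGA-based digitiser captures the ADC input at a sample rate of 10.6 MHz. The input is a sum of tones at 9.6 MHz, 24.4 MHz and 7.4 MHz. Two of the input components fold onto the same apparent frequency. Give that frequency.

3.2 MHz

fs/2 = 5.3 MHz.
9.6 MHz > fs/2 = 5.3 MHz, folds to fs − 9.6 MHz = 1 MHz.
24.4 MHz mod fs = 3.2 MHz.
3.2 MHz ≤ fs/2 = 5.3 MHz, appears at 3.2 MHz.
7.4 MHz > fs/2 = 5.3 MHz, folds to fs − 7.4 MHz = 3.2 MHz.
7.4 MHz and 24.4 MHz both map to 3.2 MHz.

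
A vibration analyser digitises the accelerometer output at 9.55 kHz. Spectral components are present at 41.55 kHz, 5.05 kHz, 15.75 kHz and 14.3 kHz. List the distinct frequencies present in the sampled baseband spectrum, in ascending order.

3.35 kHz, 4.5 kHz, 4.75 kHz

fs/2 = 4.775 kHz.
41.55 kHz mod fs = 3.35 kHz.
3.35 kHz ≤ fs/2 = 4.775 kHz, appears at 3.35 kHz.
5.05 kHz > fs/2 = 4.775 kHz, folds to fs − 5.05 kHz = 4.5 kHz.
15.75 kHz mod fs = 6.2 kHz.
6.2 kHz > fs/2 = 4.775 kHz, folds to fs − 6.2 kHz = 3.35 kHz.
14.3 kHz mod fs = 4.75 kHz.
4.75 kHz ≤ fs/2 = 4.775 kHz, appears at 4.75 kHz.
Distinct values: {3.35 kHz, 4.5 kHz, 4.75 kHz}.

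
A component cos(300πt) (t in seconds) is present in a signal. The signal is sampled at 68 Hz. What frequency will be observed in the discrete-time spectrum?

ω = 300π rad/s → f = ω/(2π) = 150 Hz.
150 Hz mod fs = 14 Hz.
14 Hz ≤ fs/2 = 34 Hz, appears at 14 Hz.

14 Hz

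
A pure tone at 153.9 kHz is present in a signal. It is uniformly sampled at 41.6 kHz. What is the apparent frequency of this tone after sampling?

153.9 kHz mod fs = 29.1 kHz.
29.1 kHz > fs/2 = 20.8 kHz, folds to fs − 29.1 kHz = 12.5 kHz.

12.5 kHz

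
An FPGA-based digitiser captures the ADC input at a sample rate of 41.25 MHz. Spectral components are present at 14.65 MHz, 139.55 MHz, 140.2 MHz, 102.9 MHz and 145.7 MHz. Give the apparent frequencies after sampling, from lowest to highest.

14.65 MHz, 15.8 MHz, 16.45 MHz, 19.3 MHz, 20.4 MHz

fs/2 = 20.625 MHz.
14.65 MHz ≤ fs/2 = 20.625 MHz, passes unchanged.
139.55 MHz mod fs = 15.8 MHz.
15.8 MHz ≤ fs/2 = 20.625 MHz, appears at 15.8 MHz.
140.2 MHz mod fs = 16.45 MHz.
16.45 MHz ≤ fs/2 = 20.625 MHz, appears at 16.45 MHz.
102.9 MHz mod fs = 20.4 MHz.
20.4 MHz ≤ fs/2 = 20.625 MHz, appears at 20.4 MHz.
145.7 MHz mod fs = 21.95 MHz.
21.95 MHz > fs/2 = 20.625 MHz, folds to fs − 21.95 MHz = 19.3 MHz.
Distinct values: {14.65 MHz, 15.8 MHz, 16.45 MHz, 19.3 MHz, 20.4 MHz}.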